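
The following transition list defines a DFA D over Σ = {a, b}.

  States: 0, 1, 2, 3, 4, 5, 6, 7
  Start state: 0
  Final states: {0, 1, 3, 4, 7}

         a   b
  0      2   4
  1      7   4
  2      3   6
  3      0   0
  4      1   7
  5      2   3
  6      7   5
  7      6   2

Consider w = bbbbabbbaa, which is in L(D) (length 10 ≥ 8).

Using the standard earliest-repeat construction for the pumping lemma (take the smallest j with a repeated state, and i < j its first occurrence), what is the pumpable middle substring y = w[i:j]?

Run of D on w = b b b b a b b b a a:
  step 0: 0  (start)
  step 1: 4  (read b: 0→4)
  step 2: 7  (read b: 4→7)
  step 3: 2  (read b: 7→2)
  step 4: 6  (read b: 2→6)
  step 5: 7  (read a: 6→7)   ← first repeat (7 seen earlier)
  step 6: 2  (read b: 7→2)
  step 7: 6  (read b: 2→6)
  step 8: 5  (read b: 6→5)
  step 9: 2  (read a: 5→2)
  step 10: 3  (read a: 2→3)

So i = 2, j = 5, giving x = w[0:2] = bb, y = w[2:5] = bba, z = w[5:10] = bbbaa.
Check: |xy| = 5 ≤ 8 and |y| = 3 ≥ 1. Reading y takes D from 7 back to 7, so every xyⁱz is accepted.
The DFA has 8 states, so the proof of the pumping lemma guarantees a repeated state among the first 8+1 visited; the segment between the two visits is the pumpable y.

bba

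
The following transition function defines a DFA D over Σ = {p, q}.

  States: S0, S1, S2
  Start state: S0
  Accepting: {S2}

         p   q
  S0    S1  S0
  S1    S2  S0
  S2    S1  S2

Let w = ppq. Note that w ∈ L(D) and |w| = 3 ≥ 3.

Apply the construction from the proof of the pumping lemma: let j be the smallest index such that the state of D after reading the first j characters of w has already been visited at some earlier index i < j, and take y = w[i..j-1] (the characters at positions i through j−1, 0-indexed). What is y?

q

Run of D on w = p p q:
  step 0: S0  (start)
  step 1: S1  (read p: S0→S1)
  step 2: S2  (read p: S1→S2)
  step 3: S2  (read q: S2→S2)   ← first repeat (S2 seen earlier)

So i = 2, j = 3, giving x = w[0:2] = pp, y = w[2:3] = q, z = w[3:3] = ε.
Check: |xy| = 3 ≤ 3 and |y| = 1 ≥ 1. Reading y takes D from S2 back to S2, so every xyⁱz is accepted.
The DFA has 3 states, so the proof of the pumping lemma guarantees a repeated state among the first 3+1 visited; the segment between the two visits is the pumpable y.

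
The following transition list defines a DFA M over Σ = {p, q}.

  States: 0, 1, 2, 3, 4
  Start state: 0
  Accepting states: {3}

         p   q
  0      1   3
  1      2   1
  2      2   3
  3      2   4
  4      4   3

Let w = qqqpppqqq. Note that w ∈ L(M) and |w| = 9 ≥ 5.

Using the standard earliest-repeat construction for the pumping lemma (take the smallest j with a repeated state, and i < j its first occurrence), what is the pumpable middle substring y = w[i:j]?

State sequence: 0 -q-> 3 -q-> 4 -q-> 3 -p-> 2 -p-> 2 -p-> 2 -q-> 3 -q-> 4 -q-> 3
First repeat at step 3: 3 was already visited.

So i = 1, j = 3, giving x = w[0:1] = q, y = w[1:3] = qq, z = w[3:9] = pppqqq.
Check: |xy| = 3 ≤ 5 and |y| = 2 ≥ 1. Reading y takes M from 3 back to 3, so every xyⁱz is accepted.
The DFA has 5 states, so the proof of the pumping lemma guarantees a repeated state among the first 5+1 visited; the segment between the two visits is the pumpable y.

qq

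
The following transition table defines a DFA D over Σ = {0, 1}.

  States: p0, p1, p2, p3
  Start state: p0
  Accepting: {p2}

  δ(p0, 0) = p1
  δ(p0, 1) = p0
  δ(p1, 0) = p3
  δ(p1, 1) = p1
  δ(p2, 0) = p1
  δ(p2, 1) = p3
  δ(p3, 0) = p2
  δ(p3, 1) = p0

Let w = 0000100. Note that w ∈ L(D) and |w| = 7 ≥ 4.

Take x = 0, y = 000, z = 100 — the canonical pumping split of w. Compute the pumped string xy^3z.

0000000000100

xy^3z = 0·000·000·000·100 = 0000000000100.
Reading y = 000 takes D from p1 back to p1, so after x·y·y·y the machine is still in p1, and z then leads to the accepting state p2. Hence 0000000000100 ∈ L(D).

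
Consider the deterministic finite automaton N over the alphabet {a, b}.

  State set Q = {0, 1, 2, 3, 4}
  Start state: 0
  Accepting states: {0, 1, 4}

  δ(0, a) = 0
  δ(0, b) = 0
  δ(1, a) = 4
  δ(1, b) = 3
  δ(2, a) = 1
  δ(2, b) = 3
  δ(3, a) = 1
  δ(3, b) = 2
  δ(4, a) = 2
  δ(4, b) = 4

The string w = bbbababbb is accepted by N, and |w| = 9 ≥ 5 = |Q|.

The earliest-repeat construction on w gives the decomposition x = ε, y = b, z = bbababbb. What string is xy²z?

bbbbababbb

xy^2z = ε·b·b·bbababbb = bbbbababbb.
Reading y = b takes N from 0 back to 0, so after x·y·y the machine is still in 0, and z then leads to the accepting state 0. Hence bbbbababbb ∈ L(N).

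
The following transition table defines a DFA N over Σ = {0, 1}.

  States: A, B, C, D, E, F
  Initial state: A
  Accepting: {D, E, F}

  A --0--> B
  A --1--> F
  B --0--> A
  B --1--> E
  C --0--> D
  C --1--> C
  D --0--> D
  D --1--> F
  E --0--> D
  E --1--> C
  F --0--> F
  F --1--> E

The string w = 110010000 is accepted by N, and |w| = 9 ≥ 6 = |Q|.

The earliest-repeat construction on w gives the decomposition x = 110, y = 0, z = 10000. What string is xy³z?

11000010000

xy^3z = 110·0·0·0·10000 = 11000010000.
Reading y = 0 takes N from D back to D, so after x·y·y·y the machine is still in D, and z then leads to the accepting state F. Hence 11000010000 ∈ L(N).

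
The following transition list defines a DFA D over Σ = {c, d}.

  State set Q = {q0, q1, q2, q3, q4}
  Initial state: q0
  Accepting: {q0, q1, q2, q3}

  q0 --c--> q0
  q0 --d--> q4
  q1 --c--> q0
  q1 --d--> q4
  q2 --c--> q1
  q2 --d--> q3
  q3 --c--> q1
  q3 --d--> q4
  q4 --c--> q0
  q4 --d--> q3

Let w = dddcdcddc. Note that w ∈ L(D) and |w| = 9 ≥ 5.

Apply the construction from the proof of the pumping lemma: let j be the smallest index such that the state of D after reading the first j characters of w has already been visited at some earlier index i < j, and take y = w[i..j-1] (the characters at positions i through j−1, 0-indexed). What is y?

State sequence: q0 -d-> q4 -d-> q3 -d-> q4 -c-> q0 -d-> q4 -c-> q0 -d-> q4 -d-> q3 -c-> q1
First repeat at step 3: q4 was already visited.

So i = 1, j = 3, giving x = w[0:1] = d, y = w[1:3] = dd, z = w[3:9] = cdcddc.
Check: |xy| = 3 ≤ 5 and |y| = 2 ≥ 1. Reading y takes D from q4 back to q4, so every xyⁱz is accepted.
The DFA has 5 states, so the proof of the pumping lemma guarantees a repeated state among the first 5+1 visited; the segment between the two visits is the pumpable y.

dd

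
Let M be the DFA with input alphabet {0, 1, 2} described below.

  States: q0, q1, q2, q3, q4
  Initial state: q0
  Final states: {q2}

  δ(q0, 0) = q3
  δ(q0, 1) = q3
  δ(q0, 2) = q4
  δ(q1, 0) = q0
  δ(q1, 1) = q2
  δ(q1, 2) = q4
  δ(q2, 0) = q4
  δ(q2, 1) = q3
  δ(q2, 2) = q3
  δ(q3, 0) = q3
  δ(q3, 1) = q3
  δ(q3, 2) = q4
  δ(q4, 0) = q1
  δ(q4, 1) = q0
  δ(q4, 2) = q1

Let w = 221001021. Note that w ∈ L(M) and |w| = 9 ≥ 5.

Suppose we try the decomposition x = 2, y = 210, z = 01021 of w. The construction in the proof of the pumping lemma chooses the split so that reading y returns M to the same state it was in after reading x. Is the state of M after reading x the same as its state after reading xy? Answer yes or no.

yes

State sequence: q0 -2-> q4 -2-> q1 -1-> q2 -0-> q4

After x (step 1): q4. After xy (step 4): q4.
They match, so y = 210 drives M around a cycle from q4 back to itself; pumping y any number of times keeps M in q4 before reading z, and xyⁱz ∈ L(M) for every i ≥ 0.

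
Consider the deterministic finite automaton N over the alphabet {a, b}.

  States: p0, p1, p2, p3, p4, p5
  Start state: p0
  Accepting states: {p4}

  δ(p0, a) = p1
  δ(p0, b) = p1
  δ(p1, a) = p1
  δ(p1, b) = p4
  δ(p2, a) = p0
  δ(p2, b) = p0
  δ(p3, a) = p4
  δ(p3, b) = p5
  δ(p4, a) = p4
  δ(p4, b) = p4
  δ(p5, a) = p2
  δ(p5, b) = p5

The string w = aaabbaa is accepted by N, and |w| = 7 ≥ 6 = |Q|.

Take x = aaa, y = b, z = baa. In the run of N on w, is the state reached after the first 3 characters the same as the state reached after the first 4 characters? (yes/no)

no

Run of N on the first 4 characters of w = a a a b:
  step 0: p0  (start)
  step 1: p1  (read a: p0→p1)
  step 2: p1  (read a: p1→p1)
  step 3: p1  (read a: p1→p1)
  step 4: p4  (read b: p1→p4)

After x (step 3): p1. After xy (step 4): p4.
They differ (p1 ≠ p4), so y is not a cycle from the state after x; this split is not the one the pumping-lemma construction produces, and pumping y need not keep the string in L(N).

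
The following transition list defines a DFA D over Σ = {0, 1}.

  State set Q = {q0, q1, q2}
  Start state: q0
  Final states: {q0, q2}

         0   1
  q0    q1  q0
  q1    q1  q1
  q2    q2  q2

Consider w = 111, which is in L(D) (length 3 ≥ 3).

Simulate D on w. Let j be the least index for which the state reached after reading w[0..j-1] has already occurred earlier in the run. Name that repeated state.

Run of D on w = 1 1 1:
  step 0: q0  (start)
  step 1: q0  (read 1: q0→q0)   ← first repeat (q0 seen earlier)
  step 2: q0  (read 1: q0→q0)
  step 3: q0  (read 1: q0→q0)

The earliest repeat is at step j = 1: D is in q0, which it already visited at step i = 0.
Since D has 3 states, any run of length ≥ 3 visits 3+1 states, so by pigeonhole some state repeats within the first 3 steps — that repeat gives the pumpable loop.

q0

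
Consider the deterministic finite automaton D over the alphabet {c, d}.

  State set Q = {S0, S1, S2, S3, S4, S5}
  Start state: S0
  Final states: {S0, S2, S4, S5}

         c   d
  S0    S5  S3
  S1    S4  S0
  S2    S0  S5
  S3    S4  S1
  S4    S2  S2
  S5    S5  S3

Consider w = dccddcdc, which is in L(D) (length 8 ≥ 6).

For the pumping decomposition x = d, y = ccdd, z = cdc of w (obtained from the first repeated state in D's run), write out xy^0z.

dcdc

xy⁰z = xz = d·cdc = dcdc.
Reading y = ccdd takes D from S3 back to S3, so after x the machine is still in S3, and z then leads to the accepting state S0. Hence dcdc ∈ L(D).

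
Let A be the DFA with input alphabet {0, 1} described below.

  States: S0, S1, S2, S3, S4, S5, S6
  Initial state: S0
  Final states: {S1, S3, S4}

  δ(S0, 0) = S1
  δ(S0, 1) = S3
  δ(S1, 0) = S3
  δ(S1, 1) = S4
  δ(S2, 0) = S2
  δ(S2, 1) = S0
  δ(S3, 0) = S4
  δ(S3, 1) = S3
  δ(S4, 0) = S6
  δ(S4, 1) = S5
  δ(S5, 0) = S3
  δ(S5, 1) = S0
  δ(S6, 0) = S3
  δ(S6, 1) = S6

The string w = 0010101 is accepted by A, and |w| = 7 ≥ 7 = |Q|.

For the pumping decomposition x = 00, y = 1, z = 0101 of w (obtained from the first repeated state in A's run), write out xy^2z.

00110101

xy^2z = 00·1·1·0101 = 00110101.
Reading y = 1 takes A from S3 back to S3, so after x·y·y the machine is still in S3, and z then leads to the accepting state S3. Hence 00110101 ∈ L(A).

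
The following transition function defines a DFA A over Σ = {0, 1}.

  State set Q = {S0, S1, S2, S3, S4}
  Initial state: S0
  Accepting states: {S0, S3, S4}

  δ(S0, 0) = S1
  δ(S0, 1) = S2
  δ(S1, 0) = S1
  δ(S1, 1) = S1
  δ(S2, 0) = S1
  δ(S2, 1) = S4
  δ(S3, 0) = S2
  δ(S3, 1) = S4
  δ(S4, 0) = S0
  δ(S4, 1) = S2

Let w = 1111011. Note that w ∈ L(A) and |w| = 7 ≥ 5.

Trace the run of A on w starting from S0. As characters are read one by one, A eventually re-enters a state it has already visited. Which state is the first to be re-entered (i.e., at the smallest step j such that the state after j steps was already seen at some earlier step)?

Run of A on w = 1 1 1 1 0 1 1:
  step 0: S0  (start)
  step 1: S2  (read 1: S0→S2)
  step 2: S4  (read 1: S2→S4)
  step 3: S2  (read 1: S4→S2)   ← first repeat (S2 seen earlier)
  step 4: S4  (read 1: S2→S4)
  step 5: S0  (read 0: S4→S0)
  step 6: S2  (read 1: S0→S2)
  step 7: S4  (read 1: S2→S4)

The earliest repeat is at step j = 3: A is in S2, which it already visited at step i = 1.

S2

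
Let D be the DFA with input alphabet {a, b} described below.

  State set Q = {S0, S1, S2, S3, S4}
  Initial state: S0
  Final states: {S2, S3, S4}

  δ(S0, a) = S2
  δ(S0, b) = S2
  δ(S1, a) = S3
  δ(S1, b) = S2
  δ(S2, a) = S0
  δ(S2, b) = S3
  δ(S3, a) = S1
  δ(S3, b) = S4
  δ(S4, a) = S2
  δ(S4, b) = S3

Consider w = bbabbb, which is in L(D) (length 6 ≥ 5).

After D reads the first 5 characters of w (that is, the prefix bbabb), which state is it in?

S3

Run of D on the first 5 characters of w = b b a b b:
  step 0: S0  (start)
  step 1: S2  (read b: S0→S2)
  step 2: S3  (read b: S2→S3)
  step 3: S1  (read a: S3→S1)
  step 4: S2  (read b: S1→S2)
  step 5: S3  (read b: S2→S3)

After reading 5 characters, D is in state S3.
(This kind of state-tracing is the core of the pumping-lemma construction: with 5 states, pigeonhole forces a repeat within the first 5 steps.)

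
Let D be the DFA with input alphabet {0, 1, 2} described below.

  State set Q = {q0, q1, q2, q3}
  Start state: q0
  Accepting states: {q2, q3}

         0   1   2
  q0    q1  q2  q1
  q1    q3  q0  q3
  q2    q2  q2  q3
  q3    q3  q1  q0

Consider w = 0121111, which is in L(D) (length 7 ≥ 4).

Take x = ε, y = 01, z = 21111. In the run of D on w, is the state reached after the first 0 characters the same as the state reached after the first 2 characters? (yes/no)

yes

Run of D on the first 2 characters of w = 0 1:
  step 0: q0  (start)
  step 1: q1  (read 0: q0→q1)
  step 2: q0  (read 1: q1→q0)

After x (step 0): q0. After xy (step 2): q0.
They match, so y = 01 drives D around a cycle from q0 back to itself; pumping y any number of times keeps D in q0 before reading z, and xyⁱz ∈ L(D) for every i ≥ 0.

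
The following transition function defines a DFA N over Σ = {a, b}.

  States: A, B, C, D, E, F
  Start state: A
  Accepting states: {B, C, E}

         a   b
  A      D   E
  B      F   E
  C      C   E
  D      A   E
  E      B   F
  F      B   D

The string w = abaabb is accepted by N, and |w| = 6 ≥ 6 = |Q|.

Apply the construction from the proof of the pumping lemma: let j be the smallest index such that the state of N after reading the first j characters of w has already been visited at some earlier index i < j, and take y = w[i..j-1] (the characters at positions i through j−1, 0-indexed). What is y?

Run of N on w = a b a a b b:
  step 0: A  (start)
  step 1: D  (read a: A→D)
  step 2: E  (read b: D→E)
  step 3: B  (read a: E→B)
  step 4: F  (read a: B→F)
  step 5: D  (read b: F→D)   ← first repeat (D seen earlier)
  step 6: E  (read b: D→E)

So i = 1, j = 5, giving x = w[0:1] = a, y = w[1:5] = baab, z = w[5:6] = b.
Check: |xy| = 5 ≤ 6 and |y| = 4 ≥ 1. Reading y takes N from D back to D, so every xyⁱz is accepted.

baab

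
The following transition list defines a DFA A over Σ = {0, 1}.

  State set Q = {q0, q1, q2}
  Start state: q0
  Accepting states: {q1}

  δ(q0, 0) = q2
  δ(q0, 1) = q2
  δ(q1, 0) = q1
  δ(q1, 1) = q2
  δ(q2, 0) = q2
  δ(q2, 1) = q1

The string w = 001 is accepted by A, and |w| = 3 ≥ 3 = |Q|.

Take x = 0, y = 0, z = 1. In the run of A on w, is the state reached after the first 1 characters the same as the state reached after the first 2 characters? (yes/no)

yes

Run of A on the first 2 characters of w = 0 0:
  step 0: q0  (start)
  step 1: q2  (read 0: q0→q2)
  step 2: q2  (read 0: q2→q2)

After x (step 1): q2. After xy (step 2): q2.
They match, so y = 0 drives A around a cycle from q2 back to itself; pumping y any number of times keeps A in q2 before reading z, and xyⁱz ∈ L(A) for every i ≥ 0.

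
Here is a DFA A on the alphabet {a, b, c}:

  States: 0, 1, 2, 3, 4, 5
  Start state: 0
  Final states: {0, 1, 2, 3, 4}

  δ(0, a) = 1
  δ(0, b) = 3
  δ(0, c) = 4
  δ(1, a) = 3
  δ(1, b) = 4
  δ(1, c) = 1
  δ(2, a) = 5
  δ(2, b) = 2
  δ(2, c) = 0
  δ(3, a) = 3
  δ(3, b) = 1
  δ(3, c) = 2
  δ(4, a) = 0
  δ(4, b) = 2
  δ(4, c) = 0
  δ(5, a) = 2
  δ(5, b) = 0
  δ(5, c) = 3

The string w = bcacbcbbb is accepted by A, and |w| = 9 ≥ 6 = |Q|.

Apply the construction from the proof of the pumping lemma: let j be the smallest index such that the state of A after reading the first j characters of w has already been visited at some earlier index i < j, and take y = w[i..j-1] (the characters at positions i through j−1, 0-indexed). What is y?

cac

Run of A on w = b c a c b c b b b:
  step 0: 0  (start)
  step 1: 3  (read b: 0→3)
  step 2: 2  (read c: 3→2)
  step 3: 5  (read a: 2→5)
  step 4: 3  (read c: 5→3)   ← first repeat (3 seen earlier)
  step 5: 1  (read b: 3→1)
  step 6: 1  (read c: 1→1)
  step 7: 4  (read b: 1→4)
  step 8: 2  (read b: 4→2)
  step 9: 2  (read b: 2→2)

So i = 1, j = 4, giving x = w[0:1] = b, y = w[1:4] = cac, z = w[4:9] = bcbbb.
Check: |xy| = 4 ≤ 6 and |y| = 3 ≥ 1. Reading y takes A from 3 back to 3, so every xyⁱz is accepted.
The DFA has 6 states, so the proof of the pumping lemma guarantees a repeated state among the first 6+1 visited; the segment between the two visits is the pumpable y.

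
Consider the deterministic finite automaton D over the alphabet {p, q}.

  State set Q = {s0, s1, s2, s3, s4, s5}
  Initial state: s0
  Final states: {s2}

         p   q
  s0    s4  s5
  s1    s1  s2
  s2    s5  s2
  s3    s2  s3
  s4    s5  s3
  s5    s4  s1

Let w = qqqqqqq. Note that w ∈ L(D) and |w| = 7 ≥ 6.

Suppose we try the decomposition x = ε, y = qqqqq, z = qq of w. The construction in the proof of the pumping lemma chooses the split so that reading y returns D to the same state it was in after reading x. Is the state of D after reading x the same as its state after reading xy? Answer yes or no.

State sequence: s0 -q-> s5 -q-> s1 -q-> s2 -q-> s2 -q-> s2

After x (step 0): s0. After xy (step 5): s2.
They differ (s0 ≠ s2), so y is not a cycle from the state after x; this split is not the one the pumping-lemma construction produces, and pumping y need not keep the string in L(D).

no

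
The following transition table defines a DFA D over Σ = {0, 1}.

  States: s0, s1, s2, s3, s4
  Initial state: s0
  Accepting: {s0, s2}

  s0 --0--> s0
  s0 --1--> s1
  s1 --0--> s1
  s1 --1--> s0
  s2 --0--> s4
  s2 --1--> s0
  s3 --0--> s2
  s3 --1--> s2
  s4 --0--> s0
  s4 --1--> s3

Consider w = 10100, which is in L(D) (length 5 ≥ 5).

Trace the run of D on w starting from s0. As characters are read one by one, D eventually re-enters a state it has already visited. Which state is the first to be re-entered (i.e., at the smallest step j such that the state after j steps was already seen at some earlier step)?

s1

Run of D on w = 1 0 1 0 0:
  step 0: s0  (start)
  step 1: s1  (read 1: s0→s1)
  step 2: s1  (read 0: s1→s1)   ← first repeat (s1 seen earlier)
  step 3: s0  (read 1: s1→s0)
  step 4: s0  (read 0: s0→s0)
  step 5: s0  (read 0: s0→s0)

The earliest repeat is at step j = 2: D is in s1, which it already visited at step i = 1.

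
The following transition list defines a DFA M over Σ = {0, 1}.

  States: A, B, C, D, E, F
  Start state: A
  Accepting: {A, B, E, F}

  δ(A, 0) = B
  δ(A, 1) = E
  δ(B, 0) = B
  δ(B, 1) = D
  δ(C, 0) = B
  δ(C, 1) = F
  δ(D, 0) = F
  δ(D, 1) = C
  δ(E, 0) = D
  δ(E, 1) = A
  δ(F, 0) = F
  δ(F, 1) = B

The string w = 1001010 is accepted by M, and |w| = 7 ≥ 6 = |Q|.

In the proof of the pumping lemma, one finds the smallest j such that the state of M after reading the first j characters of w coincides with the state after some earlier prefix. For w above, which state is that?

State sequence: A -1-> E -0-> D -0-> F -1-> B -0-> B -1-> D -0-> F
First repeat at step 5: B was already visited.

The earliest repeat is at step j = 5: M is in B, which it already visited at step i = 4.

B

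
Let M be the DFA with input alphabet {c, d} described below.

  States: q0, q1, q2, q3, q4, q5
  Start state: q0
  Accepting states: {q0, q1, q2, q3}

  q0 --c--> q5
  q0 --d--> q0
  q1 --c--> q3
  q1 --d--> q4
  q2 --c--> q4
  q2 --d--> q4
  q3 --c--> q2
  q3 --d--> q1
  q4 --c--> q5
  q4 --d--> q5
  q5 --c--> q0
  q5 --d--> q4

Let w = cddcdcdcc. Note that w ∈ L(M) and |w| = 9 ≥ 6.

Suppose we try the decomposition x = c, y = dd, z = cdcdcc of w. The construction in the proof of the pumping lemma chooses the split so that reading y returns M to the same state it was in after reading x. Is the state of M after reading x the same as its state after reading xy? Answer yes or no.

State sequence: q0 -c-> q5 -d-> q4 -d-> q5

After x (step 1): q5. After xy (step 3): q5.
They match, so y = dd drives M around a cycle from q5 back to itself; pumping y any number of times keeps M in q5 before reading z, and xyⁱz ∈ L(M) for every i ≥ 0.

yes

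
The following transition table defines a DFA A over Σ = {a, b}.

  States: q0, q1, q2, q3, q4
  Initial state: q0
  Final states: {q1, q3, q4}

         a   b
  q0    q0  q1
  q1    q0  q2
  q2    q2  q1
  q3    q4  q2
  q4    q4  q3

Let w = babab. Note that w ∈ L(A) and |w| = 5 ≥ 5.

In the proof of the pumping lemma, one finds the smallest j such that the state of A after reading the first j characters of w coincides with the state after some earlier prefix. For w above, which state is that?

q0

Run of A on w = b a b a b:
  step 0: q0  (start)
  step 1: q1  (read b: q0→q1)
  step 2: q0  (read a: q1→q0)   ← first repeat (q0 seen earlier)
  step 3: q1  (read b: q0→q1)
  step 4: q0  (read a: q1→q0)
  step 5: q1  (read b: q0→q1)

The earliest repeat is at step j = 2: A is in q0, which it already visited at step i = 0.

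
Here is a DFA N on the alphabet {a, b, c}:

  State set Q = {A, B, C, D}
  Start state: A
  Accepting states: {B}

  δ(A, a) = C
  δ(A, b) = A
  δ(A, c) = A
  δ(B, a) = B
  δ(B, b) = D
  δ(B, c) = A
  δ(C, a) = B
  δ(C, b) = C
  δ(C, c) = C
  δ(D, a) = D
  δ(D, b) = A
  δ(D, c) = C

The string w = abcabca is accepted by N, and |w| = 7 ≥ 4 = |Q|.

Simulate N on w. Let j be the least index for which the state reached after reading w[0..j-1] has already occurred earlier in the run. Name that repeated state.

C

Run of N on w = a b c a b c a:
  step 0: A  (start)
  step 1: C  (read a: A→C)
  step 2: C  (read b: C→C)   ← first repeat (C seen earlier)
  step 3: C  (read c: C→C)
  step 4: B  (read a: C→B)
  step 5: D  (read b: B→D)
  step 6: C  (read c: D→C)
  step 7: B  (read a: C→B)

The earliest repeat is at step j = 2: N is in C, which it already visited at step i = 1.
With |Q| = 4, pigeonhole forces a state repeat no later than step 4; the substring read between the first and second visits to that state can be pumped.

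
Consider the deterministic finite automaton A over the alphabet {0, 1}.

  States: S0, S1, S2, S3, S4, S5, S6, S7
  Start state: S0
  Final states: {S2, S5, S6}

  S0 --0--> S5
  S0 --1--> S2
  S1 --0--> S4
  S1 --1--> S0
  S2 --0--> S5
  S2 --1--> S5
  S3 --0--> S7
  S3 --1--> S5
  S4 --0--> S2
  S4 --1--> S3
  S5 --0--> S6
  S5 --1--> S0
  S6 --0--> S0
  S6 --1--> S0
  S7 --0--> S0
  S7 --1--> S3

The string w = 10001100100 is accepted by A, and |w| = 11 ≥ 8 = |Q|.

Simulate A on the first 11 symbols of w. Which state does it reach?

State sequence: S0 -1-> S2 -0-> S5 -0-> S6 -0-> S0 -1-> S2 -1-> S5 -0-> S6 -0-> S0 -1-> S2 -0-> S5 -0-> S6

After reading 11 characters, A is in state S6.

S6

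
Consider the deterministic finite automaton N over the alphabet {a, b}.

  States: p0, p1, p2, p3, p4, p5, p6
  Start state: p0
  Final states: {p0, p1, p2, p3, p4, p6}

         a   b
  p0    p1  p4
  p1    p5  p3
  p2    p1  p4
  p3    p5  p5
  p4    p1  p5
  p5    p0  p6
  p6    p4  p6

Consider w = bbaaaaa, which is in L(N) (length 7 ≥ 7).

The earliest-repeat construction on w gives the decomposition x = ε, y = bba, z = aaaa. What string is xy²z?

xy^2z = ε·bba·bba·aaaa = bbabbaaaaa.
Reading y = bba takes N from p0 back to p0, so after x·y·y the machine is still in p0, and z then leads to the accepting state p1. Hence bbabbaaaaa ∈ L(N).

bbabbaaaaa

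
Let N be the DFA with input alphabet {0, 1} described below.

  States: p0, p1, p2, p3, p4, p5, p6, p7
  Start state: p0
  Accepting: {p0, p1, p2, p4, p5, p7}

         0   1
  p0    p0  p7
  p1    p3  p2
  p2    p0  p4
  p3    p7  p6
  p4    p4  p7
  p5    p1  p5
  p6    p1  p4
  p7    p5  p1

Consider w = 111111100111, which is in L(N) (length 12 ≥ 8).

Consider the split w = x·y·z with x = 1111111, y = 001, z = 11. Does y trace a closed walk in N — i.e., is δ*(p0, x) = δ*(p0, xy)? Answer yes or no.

Run of N on the first 10 characters of w = 1 1 1 1 1 1 1 0 0 1:
  step 0: p0  (start)
  step 1: p7  (read 1: p0→p7)
  step 2: p1  (read 1: p7→p1)
  step 3: p2  (read 1: p1→p2)
  step 4: p4  (read 1: p2→p4)
  step 5: p7  (read 1: p4→p7)
  step 6: p1  (read 1: p7→p1)
  step 7: p2  (read 1: p1→p2)
  step 8: p0  (read 0: p2→p0)
  step 9: p0  (read 0: p0→p0)
  step 10: p7  (read 1: p0→p7)

After x (step 7): p2. After xy (step 10): p7.
They differ (p2 ≠ p7), so y is not a cycle from the state after x; this split is not the one the pumping-lemma construction produces, and pumping y need not keep the string in L(N).

no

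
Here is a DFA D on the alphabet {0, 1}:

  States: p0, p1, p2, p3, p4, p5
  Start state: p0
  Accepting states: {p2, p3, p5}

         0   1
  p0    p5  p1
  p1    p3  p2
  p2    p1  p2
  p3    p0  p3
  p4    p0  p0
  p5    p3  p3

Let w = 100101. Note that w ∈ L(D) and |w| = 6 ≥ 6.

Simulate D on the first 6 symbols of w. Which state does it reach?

Run of D on the first 6 characters of w = 1 0 0 1 0 1:
  step 0: p0  (start)
  step 1: p1  (read 1: p0→p1)
  step 2: p3  (read 0: p1→p3)
  step 3: p0  (read 0: p3→p0)
  step 4: p1  (read 1: p0→p1)
  step 5: p3  (read 0: p1→p3)
  step 6: p3  (read 1: p3→p3)

After reading 6 characters, D is in state p3.
(This kind of state-tracing is the core of the pumping-lemma construction: with 6 states, pigeonhole forces a repeat within the first 6 steps.)

p3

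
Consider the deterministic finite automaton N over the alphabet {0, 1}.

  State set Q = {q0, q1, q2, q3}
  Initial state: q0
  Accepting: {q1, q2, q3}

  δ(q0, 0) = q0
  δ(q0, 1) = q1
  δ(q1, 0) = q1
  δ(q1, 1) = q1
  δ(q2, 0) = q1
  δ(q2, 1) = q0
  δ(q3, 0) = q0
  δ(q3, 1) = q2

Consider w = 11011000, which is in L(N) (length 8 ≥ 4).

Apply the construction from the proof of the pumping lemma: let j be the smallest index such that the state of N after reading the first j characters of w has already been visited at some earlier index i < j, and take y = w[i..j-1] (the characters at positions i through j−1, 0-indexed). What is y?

1

State sequence: q0 -1-> q1 -1-> q1 -0-> q1 -1-> q1 -1-> q1 -0-> q1 -0-> q1 -0-> q1
First repeat at step 2: q1 was already visited.

So i = 1, j = 2, giving x = w[0:1] = 1, y = w[1:2] = 1, z = w[2:8] = 011000.
Check: |xy| = 2 ≤ 4 and |y| = 1 ≥ 1. Reading y takes N from q1 back to q1, so every xyⁱz is accepted.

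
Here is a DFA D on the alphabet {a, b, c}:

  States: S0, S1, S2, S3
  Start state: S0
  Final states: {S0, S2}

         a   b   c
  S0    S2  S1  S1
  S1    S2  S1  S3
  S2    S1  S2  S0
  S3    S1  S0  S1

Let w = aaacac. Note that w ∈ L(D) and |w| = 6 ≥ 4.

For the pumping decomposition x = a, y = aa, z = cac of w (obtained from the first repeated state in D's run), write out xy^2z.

aaaaacac

xy^2z = a·aa·aa·cac = aaaaacac.
Reading y = aa takes D from S2 back to S2, so after x·y·y the machine is still in S2, and z then leads to the accepting state S0. Hence aaaaacac ∈ L(D).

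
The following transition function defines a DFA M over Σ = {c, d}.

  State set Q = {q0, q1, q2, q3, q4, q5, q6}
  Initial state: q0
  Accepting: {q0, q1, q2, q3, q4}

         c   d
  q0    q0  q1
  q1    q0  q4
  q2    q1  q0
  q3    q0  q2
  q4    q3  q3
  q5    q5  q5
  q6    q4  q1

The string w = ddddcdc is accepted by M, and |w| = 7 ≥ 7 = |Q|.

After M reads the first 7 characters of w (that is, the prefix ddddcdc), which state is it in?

Run of M on the first 7 characters of w = d d d d c d c:
  step 0: q0  (start)
  step 1: q1  (read d: q0→q1)
  step 2: q4  (read d: q1→q4)
  step 3: q3  (read d: q4→q3)
  step 4: q2  (read d: q3→q2)
  step 5: q1  (read c: q2→q1)
  step 6: q4  (read d: q1→q4)
  step 7: q3  (read c: q4→q3)

After reading 7 characters, M is in state q3.

q3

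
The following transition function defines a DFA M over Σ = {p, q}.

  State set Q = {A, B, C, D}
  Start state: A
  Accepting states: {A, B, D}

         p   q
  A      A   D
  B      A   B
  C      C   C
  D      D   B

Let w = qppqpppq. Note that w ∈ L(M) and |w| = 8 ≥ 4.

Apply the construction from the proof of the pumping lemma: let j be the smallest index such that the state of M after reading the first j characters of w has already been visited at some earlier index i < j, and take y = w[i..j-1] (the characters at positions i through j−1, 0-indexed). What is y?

p

State sequence: A -q-> D -p-> D -p-> D -q-> B -p-> A -p-> A -p-> A -q-> D
First repeat at step 2: D was already visited.

So i = 1, j = 2, giving x = w[0:1] = q, y = w[1:2] = p, z = w[2:8] = pqpppq.
Check: |xy| = 2 ≤ 4 and |y| = 1 ≥ 1. Reading y takes M from D back to D, so every xyⁱz is accepted.
The DFA has 4 states, so the proof of the pumping lemma guarantees a repeated state among the first 4+1 visited; the segment between the two visits is the pumpable y.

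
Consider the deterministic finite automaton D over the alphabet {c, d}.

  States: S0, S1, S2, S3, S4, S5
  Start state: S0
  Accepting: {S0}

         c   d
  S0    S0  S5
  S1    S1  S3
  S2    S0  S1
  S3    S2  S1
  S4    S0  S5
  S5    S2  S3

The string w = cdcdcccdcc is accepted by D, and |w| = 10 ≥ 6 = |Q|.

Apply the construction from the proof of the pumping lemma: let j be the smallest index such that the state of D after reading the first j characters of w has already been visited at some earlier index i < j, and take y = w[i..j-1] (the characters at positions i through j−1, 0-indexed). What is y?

c

Run of D on w = c d c d c c c d c c:
  step 0: S0  (start)
  step 1: S0  (read c: S0→S0)   ← first repeat (S0 seen earlier)
  step 2: S5  (read d: S0→S5)
  step 3: S2  (read c: S5→S2)
  step 4: S1  (read d: S2→S1)
  step 5: S1  (read c: S1→S1)
  step 6: S1  (read c: S1→S1)
  step 7: S1  (read c: S1→S1)
  step 8: S3  (read d: S1→S3)
  step 9: S2  (read c: S3→S2)
  step 10: S0  (read c: S2→S0)

So i = 0, j = 1, giving x = w[0:0] = ε, y = w[0:1] = c, z = w[1:10] = dcdcccdcc.
Check: |xy| = 1 ≤ 6 and |y| = 1 ≥ 1. Reading y takes D from S0 back to S0, so every xyⁱz is accepted.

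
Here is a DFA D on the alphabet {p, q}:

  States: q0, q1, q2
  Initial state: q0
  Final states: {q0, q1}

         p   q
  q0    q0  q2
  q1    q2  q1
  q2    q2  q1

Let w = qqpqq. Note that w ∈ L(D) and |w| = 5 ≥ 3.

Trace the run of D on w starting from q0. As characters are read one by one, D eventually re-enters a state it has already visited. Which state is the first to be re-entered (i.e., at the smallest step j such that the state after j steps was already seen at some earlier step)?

q2

Run of D on w = q q p q q:
  step 0: q0  (start)
  step 1: q2  (read q: q0→q2)
  step 2: q1  (read q: q2→q1)
  step 3: q2  (read p: q1→q2)   ← first repeat (q2 seen earlier)
  step 4: q1  (read q: q2→q1)
  step 5: q1  (read q: q1→q1)

The earliest repeat is at step j = 3: D is in q2, which it already visited at step i = 1.
Pumping length from the standard proof: p = 3 (the number of states). The repeated state found above gives |xy| = j ≤ 3 and |y| = j − i ≥ 1.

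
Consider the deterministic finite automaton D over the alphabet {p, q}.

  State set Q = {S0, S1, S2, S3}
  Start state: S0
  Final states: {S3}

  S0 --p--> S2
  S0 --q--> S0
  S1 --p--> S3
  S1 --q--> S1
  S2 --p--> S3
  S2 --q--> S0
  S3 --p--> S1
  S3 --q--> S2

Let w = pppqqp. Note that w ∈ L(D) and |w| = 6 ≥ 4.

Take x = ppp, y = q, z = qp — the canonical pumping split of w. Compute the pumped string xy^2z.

pppqqqp

xy^2z = ppp·q·q·qp = pppqqqp.
Reading y = q takes D from S1 back to S1, so after x·y·y the machine is still in S1, and z then leads to the accepting state S3. Hence pppqqqp ∈ L(D).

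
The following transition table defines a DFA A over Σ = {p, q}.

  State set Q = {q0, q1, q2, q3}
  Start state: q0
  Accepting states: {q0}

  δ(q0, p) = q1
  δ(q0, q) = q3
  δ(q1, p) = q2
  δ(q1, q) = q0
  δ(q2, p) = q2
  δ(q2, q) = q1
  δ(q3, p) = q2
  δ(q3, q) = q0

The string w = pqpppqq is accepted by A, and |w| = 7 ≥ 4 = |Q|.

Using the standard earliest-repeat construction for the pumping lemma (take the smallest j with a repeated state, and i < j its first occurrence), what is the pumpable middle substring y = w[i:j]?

pq

Run of A on w = p q p p p q q:
  step 0: q0  (start)
  step 1: q1  (read p: q0→q1)
  step 2: q0  (read q: q1→q0)   ← first repeat (q0 seen earlier)
  step 3: q1  (read p: q0→q1)
  step 4: q2  (read p: q1→q2)
  step 5: q2  (read p: q2→q2)
  step 6: q1  (read q: q2→q1)
  step 7: q0  (read q: q1→q0)

So i = 0, j = 2, giving x = w[0:0] = ε, y = w[0:2] = pq, z = w[2:7] = pppqq.
Check: |xy| = 2 ≤ 4 and |y| = 2 ≥ 1. Reading y takes A from q0 back to q0, so every xyⁱz is accepted.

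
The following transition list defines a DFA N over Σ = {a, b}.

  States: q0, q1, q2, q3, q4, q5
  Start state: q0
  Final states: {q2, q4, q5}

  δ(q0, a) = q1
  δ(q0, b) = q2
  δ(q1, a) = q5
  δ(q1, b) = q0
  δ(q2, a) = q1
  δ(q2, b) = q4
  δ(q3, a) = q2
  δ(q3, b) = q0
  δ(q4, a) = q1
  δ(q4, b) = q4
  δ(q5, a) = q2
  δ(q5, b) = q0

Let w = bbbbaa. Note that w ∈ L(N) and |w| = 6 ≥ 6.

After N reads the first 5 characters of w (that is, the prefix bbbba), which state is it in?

q1

State sequence: q0 -b-> q2 -b-> q4 -b-> q4 -b-> q4 -a-> q1

After reading 5 characters, N is in state q1.
(This kind of state-tracing is the core of the pumping-lemma construction: with 6 states, pigeonhole forces a repeat within the first 6 steps.)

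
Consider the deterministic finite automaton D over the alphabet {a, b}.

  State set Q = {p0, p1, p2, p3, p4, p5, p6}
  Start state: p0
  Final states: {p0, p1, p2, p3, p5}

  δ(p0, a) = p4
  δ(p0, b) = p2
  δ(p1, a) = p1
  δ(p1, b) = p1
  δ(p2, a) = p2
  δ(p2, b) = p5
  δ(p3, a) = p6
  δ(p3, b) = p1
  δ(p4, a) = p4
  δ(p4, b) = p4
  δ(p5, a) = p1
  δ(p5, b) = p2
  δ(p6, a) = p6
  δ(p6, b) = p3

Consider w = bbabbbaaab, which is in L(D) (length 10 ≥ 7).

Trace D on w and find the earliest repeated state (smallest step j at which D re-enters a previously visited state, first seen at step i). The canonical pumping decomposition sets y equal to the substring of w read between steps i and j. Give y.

b

State sequence: p0 -b-> p2 -b-> p5 -a-> p1 -b-> p1 -b-> p1 -b-> p1 -a-> p1 -a-> p1 -a-> p1 -b-> p1
First repeat at step 4: p1 was already visited.

So i = 3, j = 4, giving x = w[0:3] = bba, y = w[3:4] = b, z = w[4:10] = bbaaab.
Check: |xy| = 4 ≤ 7 and |y| = 1 ≥ 1. Reading y takes D from p1 back to p1, so every xyⁱz is accepted.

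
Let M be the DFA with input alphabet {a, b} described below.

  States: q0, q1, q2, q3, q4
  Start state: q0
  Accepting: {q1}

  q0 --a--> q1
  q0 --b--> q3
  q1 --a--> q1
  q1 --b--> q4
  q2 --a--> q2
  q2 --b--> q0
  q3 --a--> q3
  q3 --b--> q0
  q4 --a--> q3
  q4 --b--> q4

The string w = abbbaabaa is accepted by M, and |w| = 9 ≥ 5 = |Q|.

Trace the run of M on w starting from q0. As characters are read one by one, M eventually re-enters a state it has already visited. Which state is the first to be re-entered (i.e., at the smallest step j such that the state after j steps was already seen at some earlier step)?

Run of M on w = a b b b a a b a a:
  step 0: q0  (start)
  step 1: q1  (read a: q0→q1)
  step 2: q4  (read b: q1→q4)
  step 3: q4  (read b: q4→q4)   ← first repeat (q4 seen earlier)
  step 4: q4  (read b: q4→q4)
  step 5: q3  (read a: q4→q3)
  step 6: q3  (read a: q3→q3)
  step 7: q0  (read b: q3→q0)
  step 8: q1  (read a: q0→q1)
  step 9: q1  (read a: q1→q1)

The earliest repeat is at step j = 3: M is in q4, which it already visited at step i = 2.
The DFA has 5 states, so the proof of the pumping lemma guarantees a repeated state among the first 5+1 visited; the segment between the two visits is the pumpable y.

q4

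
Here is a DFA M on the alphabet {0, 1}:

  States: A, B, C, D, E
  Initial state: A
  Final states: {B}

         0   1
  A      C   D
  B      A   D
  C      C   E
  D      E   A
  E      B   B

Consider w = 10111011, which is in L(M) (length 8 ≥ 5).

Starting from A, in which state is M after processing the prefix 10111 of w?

A

Run of M on the first 5 characters of w = 1 0 1 1 1:
  step 0: A  (start)
  step 1: D  (read 1: A→D)
  step 2: E  (read 0: D→E)
  step 3: B  (read 1: E→B)
  step 4: D  (read 1: B→D)
  step 5: A  (read 1: D→A)

After reading 5 characters, M is in state A.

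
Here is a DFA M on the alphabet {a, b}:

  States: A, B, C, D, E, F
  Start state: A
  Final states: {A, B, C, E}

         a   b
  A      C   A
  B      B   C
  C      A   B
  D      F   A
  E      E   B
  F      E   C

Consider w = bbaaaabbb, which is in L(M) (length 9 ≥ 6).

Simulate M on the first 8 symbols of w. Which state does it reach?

Run of M on the first 8 characters of w = b b a a a a b b:
  step 0: A  (start)
  step 1: A  (read b: A→A)
  step 2: A  (read b: A→A)
  step 3: C  (read a: A→C)
  step 4: A  (read a: C→A)
  step 5: C  (read a: A→C)
  step 6: A  (read a: C→A)
  step 7: A  (read b: A→A)
  step 8: A  (read b: A→A)

After reading 8 characters, M is in state A.

A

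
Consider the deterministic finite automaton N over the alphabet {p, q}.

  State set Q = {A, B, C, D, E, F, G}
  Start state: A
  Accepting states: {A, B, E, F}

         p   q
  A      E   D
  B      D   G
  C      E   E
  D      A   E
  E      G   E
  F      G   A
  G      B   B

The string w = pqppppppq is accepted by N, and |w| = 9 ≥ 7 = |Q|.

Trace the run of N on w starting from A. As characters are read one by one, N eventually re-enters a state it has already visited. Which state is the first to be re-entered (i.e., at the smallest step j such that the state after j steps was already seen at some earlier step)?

State sequence: A -p-> E -q-> E -p-> G -p-> B -p-> D -p-> A -p-> E -p-> G -q-> B
First repeat at step 2: E was already visited.

The earliest repeat is at step j = 2: N is in E, which it already visited at step i = 1.

E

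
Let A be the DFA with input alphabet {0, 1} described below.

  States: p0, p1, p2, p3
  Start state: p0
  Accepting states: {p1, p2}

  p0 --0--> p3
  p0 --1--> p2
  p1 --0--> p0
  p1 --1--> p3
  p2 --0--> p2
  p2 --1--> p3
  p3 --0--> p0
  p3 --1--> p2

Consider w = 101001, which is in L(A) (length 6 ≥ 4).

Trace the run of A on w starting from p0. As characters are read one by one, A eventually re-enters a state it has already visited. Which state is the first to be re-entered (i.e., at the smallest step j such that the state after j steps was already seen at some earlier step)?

p2

State sequence: p0 -1-> p2 -0-> p2 -1-> p3 -0-> p0 -0-> p3 -1-> p2
First repeat at step 2: p2 was already visited.

The earliest repeat is at step j = 2: A is in p2, which it already visited at step i = 1.
Pumping length from the standard proof: p = 4 (the number of states). The repeated state found above gives |xy| = j ≤ 4 and |y| = j − i ≥ 1.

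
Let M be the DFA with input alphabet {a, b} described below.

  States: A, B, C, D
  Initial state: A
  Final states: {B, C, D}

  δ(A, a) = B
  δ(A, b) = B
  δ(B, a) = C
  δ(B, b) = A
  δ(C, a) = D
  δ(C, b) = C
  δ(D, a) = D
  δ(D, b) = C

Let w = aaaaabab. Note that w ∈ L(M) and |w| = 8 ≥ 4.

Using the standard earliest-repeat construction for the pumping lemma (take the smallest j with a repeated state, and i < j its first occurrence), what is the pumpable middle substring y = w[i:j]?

State sequence: A -a-> B -a-> C -a-> D -a-> D -a-> D -b-> C -a-> D -b-> C
First repeat at step 4: D was already visited.

So i = 3, j = 4, giving x = w[0:3] = aaa, y = w[3:4] = a, z = w[4:8] = abab.
Check: |xy| = 4 ≤ 4 and |y| = 1 ≥ 1. Reading y takes M from D back to D, so every xyⁱz is accepted.

a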